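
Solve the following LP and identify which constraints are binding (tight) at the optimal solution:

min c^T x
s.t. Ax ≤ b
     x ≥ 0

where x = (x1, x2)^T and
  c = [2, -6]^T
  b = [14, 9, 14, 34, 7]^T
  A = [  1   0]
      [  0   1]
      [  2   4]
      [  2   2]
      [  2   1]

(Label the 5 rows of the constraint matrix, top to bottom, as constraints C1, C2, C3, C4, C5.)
Optimal: x1 = 0, x2 = 3.5
Binding: C3, x1 ≥ 0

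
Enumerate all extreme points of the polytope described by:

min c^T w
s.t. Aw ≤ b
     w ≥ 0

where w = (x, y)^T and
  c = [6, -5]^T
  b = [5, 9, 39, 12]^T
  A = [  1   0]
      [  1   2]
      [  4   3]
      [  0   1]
Each vertex is the intersection of two constraint boundaries that also satisfies all remaining constraints:
  x = 0 and y = 0 → (0, 0)
  x = 5 and y = 0 → (5, 0)
  x = 5 and x + 2y = 9 → (5, 2)
  x + 2y = 9 and x = 0 → (0, 4.5)

Vertices: (0, 0), (5, 0), (5, 2), (0, 4.5)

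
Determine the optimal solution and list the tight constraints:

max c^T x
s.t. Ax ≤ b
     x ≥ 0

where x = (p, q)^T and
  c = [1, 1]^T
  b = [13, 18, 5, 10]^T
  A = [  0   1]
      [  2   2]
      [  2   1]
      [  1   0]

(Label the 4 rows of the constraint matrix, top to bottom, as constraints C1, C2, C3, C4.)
Optimal: p = 0, q = 5
Binding: C3, p ≥ 0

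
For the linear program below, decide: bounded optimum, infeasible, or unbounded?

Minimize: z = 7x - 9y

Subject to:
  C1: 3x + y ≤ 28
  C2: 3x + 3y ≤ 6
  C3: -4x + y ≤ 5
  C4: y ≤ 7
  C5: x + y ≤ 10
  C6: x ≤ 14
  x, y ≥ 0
The point (0, 2) satisfies every constraint, so the LP is feasible; the constraints give x ≤ 14 and y ≤ 7, which with x, y ≥ 0 keep the feasible region inside a bounded box. A feasible, bounded LP attains a finite optimum at a vertex.

Evaluating z = 7x - 9y at each vertex:
  (0, 0): z = 0
  (2, 0): z = 14
  (0, 2): z = -18

The LP has an optimal solution: (0, 2) with z = -18.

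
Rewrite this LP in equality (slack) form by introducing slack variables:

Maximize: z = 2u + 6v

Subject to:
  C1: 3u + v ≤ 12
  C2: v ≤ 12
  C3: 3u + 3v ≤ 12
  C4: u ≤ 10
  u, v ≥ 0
max z = 2u + 6v

s.t.
  3u + v + s1 = 12
  v + s2 = 12
  3u + 3v + s3 = 12
  u + s4 = 10
  u, v, s1, s2, s3, s4 ≥ 0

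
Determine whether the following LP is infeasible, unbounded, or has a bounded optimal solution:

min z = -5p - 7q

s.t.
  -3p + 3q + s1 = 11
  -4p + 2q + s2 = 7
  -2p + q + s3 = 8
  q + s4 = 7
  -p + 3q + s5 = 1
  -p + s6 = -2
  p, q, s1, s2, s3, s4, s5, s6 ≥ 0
Feasible point: (2, 0) satisfies every constraint, so the LP is feasible.
Direction d = (1, 0): for each constraint row a, a·d ≤ 0 —
  (-3)(1) + (3)(0) = -3 ≤ 0
  (-4)(1) + (2)(0) = -4 ≤ 0
  (-2)(1) + (1)(0) = -2 ≤ 0
  (0)(1) + (1)(0) = 0 ≤ 0
  (-1)(1) + (3)(0) = -1 ≤ 0
  (-1)(1) + (0)(0) = -1 ≤ 0
and d ≥ 0, so (2, 0) + t·d stays feasible for every t ≥ 0. Along this ray z = -5p - 7q changes by -5 per unit t, so z → −∞.

Unbounded: there is a feasible ray along which z → −∞.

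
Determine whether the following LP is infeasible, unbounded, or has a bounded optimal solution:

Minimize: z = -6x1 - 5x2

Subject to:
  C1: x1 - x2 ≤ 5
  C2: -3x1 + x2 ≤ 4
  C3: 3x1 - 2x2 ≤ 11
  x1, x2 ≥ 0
Feasible point: (0, 0) satisfies every constraint, so the LP is feasible.
Direction d = (1, 3): for each constraint row a, a·d ≤ 0 —
  (1)(1) + (-1)(3) = -2 ≤ 0
  (-3)(1) + (1)(3) = 0 ≤ 0
  (3)(1) + (-2)(3) = -3 ≤ 0
and d ≥ 0, so (0, 0) + t·d stays feasible for every t ≥ 0. Along this ray z = -6x1 - 5x2 changes by -21 per unit t, so z → −∞.

The LP is unbounded; z can be made arbitrarily small.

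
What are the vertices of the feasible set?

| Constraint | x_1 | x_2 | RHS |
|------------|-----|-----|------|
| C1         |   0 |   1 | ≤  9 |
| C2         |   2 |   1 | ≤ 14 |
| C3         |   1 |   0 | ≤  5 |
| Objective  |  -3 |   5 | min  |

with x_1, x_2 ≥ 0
Each vertex is the intersection of two constraint boundaries that also satisfies all remaining constraints:
  x_1 = 0 and x_2 = 0 → (0, 0)
  x_1 = 5 and x_2 = 0 → (5, 0)
  2x_1 + x_2 = 14 and x_1 = 5 → (5, 4)
  x_2 = 9 and 2x_1 + x_2 = 14 → (2.5, 9)
  x_2 = 9 and x_1 = 0 → (0, 9)

Vertices: (0, 0), (5, 0), (5, 4), (2.5, 9), (0, 9)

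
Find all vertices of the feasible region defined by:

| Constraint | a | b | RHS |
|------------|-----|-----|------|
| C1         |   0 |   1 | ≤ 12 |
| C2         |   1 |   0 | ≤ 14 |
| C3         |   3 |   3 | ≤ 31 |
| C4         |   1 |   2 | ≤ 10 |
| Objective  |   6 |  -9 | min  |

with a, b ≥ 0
Each vertex is the intersection of two constraint boundaries that also satisfies all remaining constraints:
  a = 0 and b = 0 → (0, 0)
  a + 2b = 10 and b = 0 → (10, 0)
  a + 2b = 10 and a = 0 → (0, 5)

Vertices: (0, 0), (10, 0), (0, 5)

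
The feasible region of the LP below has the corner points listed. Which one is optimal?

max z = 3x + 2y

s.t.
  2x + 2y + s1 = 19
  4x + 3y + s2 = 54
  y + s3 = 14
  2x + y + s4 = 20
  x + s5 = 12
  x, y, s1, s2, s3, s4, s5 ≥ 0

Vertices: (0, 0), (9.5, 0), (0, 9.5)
(9.5, 0) with z = 28.5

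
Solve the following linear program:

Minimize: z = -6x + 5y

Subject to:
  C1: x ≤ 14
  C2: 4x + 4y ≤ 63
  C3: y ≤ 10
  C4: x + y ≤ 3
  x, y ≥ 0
Each vertex is the intersection of two constraint boundaries that also satisfies all remaining constraints:
  x = 0 and y = 0 → (0, 0)
  x + y = 3 and y = 0 → (3, 0)
  x + y = 3 and x = 0 → (0, 3)

Evaluating z = -6x + 5y at each vertex:
  (0, 0): z = 0
  (3, 0): z = -18
  (0, 3): z = 15

The minimum is at (3, 0) with z = -18.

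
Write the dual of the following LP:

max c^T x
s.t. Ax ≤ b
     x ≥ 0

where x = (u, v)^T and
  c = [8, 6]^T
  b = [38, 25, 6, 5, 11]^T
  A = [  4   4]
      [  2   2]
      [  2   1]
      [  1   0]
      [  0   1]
Minimize: z = 38y1 + 25y2 + 6y3 + 5y4 + 11y5

Subject to:
  C1: -4y1 - 2y2 - 2y3 - y4 ≤ -8
  C2: -4y1 - 2y2 - y3 - y5 ≤ -6
  y1, y2, y3, y4, y5 ≥ 0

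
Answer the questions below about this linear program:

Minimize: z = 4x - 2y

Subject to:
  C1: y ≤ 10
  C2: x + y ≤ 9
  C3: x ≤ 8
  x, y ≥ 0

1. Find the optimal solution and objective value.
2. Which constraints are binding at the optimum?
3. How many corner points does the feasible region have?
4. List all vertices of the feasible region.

1. x = 0, y = 9, z = -18
2. C2, x ≥ 0
3. 4
4. (0, 0), (8, 0), (8, 1), (0, 9)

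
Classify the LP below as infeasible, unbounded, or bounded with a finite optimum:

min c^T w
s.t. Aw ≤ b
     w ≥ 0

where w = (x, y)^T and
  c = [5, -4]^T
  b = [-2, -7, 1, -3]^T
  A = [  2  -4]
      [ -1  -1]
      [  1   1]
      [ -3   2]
One constraint requires x + y ≤ 1, while the constraint -x - y ≤ -7 is equivalent to x + y ≥ 7. Together they would need 7 ≤ x + y ≤ 1, which is impossible since 7 > 1. No point satisfies all constraints.

The feasible region is empty; the LP is infeasible.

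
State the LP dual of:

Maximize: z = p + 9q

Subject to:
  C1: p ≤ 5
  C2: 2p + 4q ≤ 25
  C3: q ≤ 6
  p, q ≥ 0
Minimize: z = 5y1 + 25y2 + 6y3

Subject to:
  C1: -y1 - 2y2 ≤ -1
  C2: -4y2 - y3 ≤ -9
  y1, y2, y3 ≥ 0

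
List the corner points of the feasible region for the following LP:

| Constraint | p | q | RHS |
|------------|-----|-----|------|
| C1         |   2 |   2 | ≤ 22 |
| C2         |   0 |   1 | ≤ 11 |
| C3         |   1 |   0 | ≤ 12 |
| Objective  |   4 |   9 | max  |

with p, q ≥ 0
Each vertex is the intersection of two constraint boundaries that also satisfies all remaining constraints:
  p = 0 and q = 0 → (0, 0)
  2p + 2q = 22 and q = 0 → (11, 0)
  2p + 2q = 22 and q = 11 → (0, 11)

Vertices: (0, 0), (11, 0), (0, 11)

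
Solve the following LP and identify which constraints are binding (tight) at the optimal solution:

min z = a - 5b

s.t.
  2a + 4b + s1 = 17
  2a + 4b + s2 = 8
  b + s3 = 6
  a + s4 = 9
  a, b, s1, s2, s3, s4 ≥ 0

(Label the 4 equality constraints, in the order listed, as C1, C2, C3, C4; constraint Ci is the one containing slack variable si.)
Optimal: a = 0, b = 2
Slack at optimum:
  C1: slack = 9
  C2: slack = 0 (binding)
  C3: slack = 4
  C4: slack = 9
  a ≥ 0: a = 0 (binding)
  b ≥ 0: b = 2
Binding constraints: C2, a ≥ 0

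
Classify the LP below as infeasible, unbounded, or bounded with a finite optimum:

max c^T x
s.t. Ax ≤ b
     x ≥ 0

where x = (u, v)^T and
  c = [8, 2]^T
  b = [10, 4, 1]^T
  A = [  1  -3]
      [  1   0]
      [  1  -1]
Feasible point: (0, 0) satisfies every constraint, so the LP is feasible.
Direction d = (0, 1): for each constraint row a, a·d ≤ 0 —
  (1)(0) + (-3)(1) = -3 ≤ 0
  (1)(0) + (0)(1) = 0 ≤ 0
  (1)(0) + (-1)(1) = -1 ≤ 0
and d ≥ 0, so (0, 0) + t·d stays feasible for every t ≥ 0. Along this ray z = 8u + 2v changes by 2 per unit t, so z → +∞.

The LP is unbounded; z can be made arbitrarily large.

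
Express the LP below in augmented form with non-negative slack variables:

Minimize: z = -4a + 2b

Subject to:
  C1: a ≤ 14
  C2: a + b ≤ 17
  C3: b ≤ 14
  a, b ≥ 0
min z = -4a + 2b

s.t.
  a + s1 = 14
  a + b + s2 = 17
  b + s3 = 14
  a, b, s1, s2, s3 ≥ 0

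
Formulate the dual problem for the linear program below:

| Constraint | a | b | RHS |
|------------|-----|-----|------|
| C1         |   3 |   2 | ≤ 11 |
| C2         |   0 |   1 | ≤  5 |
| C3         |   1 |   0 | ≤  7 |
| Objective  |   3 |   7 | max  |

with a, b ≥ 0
Minimize: z = 11y1 + 5y2 + 7y3

Subject to:
  C1: -3y1 - y3 ≤ -3
  C2: -2y1 - y2 ≤ -7
  y1, y2, y3 ≥ 0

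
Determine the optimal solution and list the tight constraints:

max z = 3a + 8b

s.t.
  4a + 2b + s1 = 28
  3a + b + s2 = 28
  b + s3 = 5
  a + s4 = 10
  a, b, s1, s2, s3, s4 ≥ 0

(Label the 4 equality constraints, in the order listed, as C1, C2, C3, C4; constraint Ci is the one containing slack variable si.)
Optimal: a = 4.5, b = 5
Binding: C1, C3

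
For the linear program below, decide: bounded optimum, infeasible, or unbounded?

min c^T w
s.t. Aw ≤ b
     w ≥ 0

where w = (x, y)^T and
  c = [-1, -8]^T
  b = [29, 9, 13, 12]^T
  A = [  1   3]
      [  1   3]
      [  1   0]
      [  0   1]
The point (0, 3) satisfies every constraint, so the LP is feasible; the constraints give x ≤ 13 and y ≤ 12, which with x, y ≥ 0 keep the feasible region inside a bounded box. A feasible, bounded LP attains a finite optimum at a vertex.

Evaluating z = -x - 8y at each vertex:
  (0, 0): z = 0
  (9, 0): z = -9
  (0, 3): z = -24

Bounded optimum: z* = -24 at (0, 3).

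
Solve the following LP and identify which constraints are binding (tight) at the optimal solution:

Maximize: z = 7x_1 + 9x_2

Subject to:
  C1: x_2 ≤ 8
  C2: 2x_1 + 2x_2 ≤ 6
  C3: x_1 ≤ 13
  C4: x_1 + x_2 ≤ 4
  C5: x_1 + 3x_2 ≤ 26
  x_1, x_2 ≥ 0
Optimal: x_1 = 0, x_2 = 3
Slack at optimum:
  C1: slack = 5
  C2: slack = 0 (binding)
  C3: slack = 13
  C4: slack = 1
  C5: slack = 17
  x_1 ≥ 0: x_1 = 0 (binding)
  x_2 ≥ 0: x_2 = 3
Binding constraints: C2, x_1 ≥ 0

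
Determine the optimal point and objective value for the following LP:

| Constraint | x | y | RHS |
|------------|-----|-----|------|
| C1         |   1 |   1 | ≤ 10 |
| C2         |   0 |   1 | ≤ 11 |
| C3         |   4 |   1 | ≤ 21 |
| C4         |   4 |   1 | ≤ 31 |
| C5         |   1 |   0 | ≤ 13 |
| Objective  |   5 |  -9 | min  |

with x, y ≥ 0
Each vertex is the intersection of two constraint boundaries that also satisfies all remaining constraints:
  x = 0 and y = 0 → (0, 0)
  4x + y = 21 and y = 0 → (5.25, 0)
  x + y = 10 and 4x + y = 21 → (3.667, 6.333)
  x + y = 10 and x = 0 → (0, 10)

Evaluating z = 5x - 9y at each vertex:
  (0, 0): z = 0
  (5.25, 0): z = 26.25
  (3.667, 6.333): z = -38.67
  (0, 10): z = -90

The minimum is at (0, 10) with z = -90.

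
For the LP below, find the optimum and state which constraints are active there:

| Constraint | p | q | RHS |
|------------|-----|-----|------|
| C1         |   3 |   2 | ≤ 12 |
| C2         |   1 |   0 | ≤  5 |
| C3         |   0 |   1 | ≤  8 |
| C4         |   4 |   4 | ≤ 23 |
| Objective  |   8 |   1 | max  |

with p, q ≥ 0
Optimal: p = 4, q = 0
Binding: C1, q ≥ 0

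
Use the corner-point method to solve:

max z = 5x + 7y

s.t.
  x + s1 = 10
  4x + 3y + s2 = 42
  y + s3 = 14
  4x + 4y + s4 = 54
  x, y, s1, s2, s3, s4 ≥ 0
Each vertex is the intersection of two constraint boundaries that also satisfies all remaining constraints:
  x = 0 and y = 0 → (0, 0)
  x = 10 and y = 0 → (10, 0)
  x = 10 and 4x + 3y = 42 → (10, 0.6667)
  4x + 3y = 42 and 4x + 4y = 54 → (1.5, 12)
  4x + 4y = 54 and x = 0 → (0, 13.5)

Evaluating z = 5x + 7y at each vertex:
  (0, 0): z = 0
  (10, 0): z = 50
  (10, 0.6667): z = 54.67
  (1.5, 12): z = 91.5
  (0, 13.5): z = 94.5

The maximum is at (0, 13.5) with z = 94.5.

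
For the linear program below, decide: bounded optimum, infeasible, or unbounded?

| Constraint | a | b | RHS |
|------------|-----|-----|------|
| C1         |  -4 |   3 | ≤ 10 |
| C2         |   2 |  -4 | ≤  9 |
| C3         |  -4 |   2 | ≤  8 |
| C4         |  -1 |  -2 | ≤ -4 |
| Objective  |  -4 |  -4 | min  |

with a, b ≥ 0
Feasible point: (0, 2) satisfies every constraint, so the LP is feasible.
Direction d = (1, 1): for each constraint row a, a·d ≤ 0 —
  (-4)(1) + (3)(1) = -1 ≤ 0
  (2)(1) + (-4)(1) = -2 ≤ 0
  (-4)(1) + (2)(1) = -2 ≤ 0
  (-1)(1) + (-2)(1) = -3 ≤ 0
and d ≥ 0, so (0, 2) + t·d stays feasible for every t ≥ 0. Along this ray z = -4a - 4b changes by -8 per unit t, so z → −∞.

Unbounded: there is a feasible ray along which z → −∞.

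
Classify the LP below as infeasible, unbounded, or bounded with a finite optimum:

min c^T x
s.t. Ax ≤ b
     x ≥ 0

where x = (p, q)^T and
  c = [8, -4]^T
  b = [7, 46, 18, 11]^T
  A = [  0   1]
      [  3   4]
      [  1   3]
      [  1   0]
The point (0, 6) satisfies every constraint, so the LP is feasible; the constraints give p ≤ 11 and q ≤ 7, which with p, q ≥ 0 keep the feasible region inside a bounded box. A feasible, bounded LP attains a finite optimum at a vertex.

Evaluating z = 8p - 4q at each vertex:
  (0, 0): z = 0
  (11, 0): z = 88
  (11, 2.333): z = 78.67
  (0, 6): z = -24

The LP has an optimal solution: (0, 6) with z = -24.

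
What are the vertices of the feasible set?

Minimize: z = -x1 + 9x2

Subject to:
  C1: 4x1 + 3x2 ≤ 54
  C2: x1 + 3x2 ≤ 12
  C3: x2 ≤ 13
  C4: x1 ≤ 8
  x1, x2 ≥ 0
Each vertex is the intersection of two constraint boundaries that also satisfies all remaining constraints:
  x1 = 0 and x2 = 0 → (0, 0)
  x1 = 8 and x2 = 0 → (8, 0)
  x1 + 3x2 = 12 and x1 = 8 → (8, 1.333)
  x1 + 3x2 = 12 and x1 = 0 → (0, 4)

Vertices: (0, 0), (8, 0), (8, 1.333), (0, 4)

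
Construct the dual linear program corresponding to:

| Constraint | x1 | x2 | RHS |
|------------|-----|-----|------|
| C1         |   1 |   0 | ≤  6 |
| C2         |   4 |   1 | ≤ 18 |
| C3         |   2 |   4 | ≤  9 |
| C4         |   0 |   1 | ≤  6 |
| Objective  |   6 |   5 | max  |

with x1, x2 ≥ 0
Minimize: z = 6y1 + 18y2 + 9y3 + 6y4

Subject to:
  C1: -y1 - 4y2 - 2y3 ≤ -6
  C2: -y2 - 4y3 - y4 ≤ -5
  y1, y2, y3, y4 ≥ 0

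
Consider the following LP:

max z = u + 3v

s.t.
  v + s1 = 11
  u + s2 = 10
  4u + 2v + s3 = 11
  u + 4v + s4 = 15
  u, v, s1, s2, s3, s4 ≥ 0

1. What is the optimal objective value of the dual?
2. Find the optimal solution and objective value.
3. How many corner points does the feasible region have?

1. 11.5 (by strong duality, equal to the primal optimum)
2. u = 1, v = 3.5, z = 11.5
3. 4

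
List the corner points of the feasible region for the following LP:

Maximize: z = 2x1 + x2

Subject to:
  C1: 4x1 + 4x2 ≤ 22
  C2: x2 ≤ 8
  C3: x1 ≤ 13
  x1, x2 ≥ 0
Each vertex is the intersection of two constraint boundaries that also satisfies all remaining constraints:
  x1 = 0 and x2 = 0 → (0, 0)
  4x1 + 4x2 = 22 and x2 = 0 → (5.5, 0)
  4x1 + 4x2 = 22 and x1 = 0 → (0, 5.5)

Vertices: (0, 0), (5.5, 0), (0, 5.5)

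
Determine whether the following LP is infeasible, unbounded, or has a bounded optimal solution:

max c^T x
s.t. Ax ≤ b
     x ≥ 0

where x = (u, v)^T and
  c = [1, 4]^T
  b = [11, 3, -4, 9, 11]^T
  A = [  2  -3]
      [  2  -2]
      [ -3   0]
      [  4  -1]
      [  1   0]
Feasible point: (2, 1) satisfies every constraint, so the LP is feasible.
Direction d = (0, 1): for each constraint row a, a·d ≤ 0 —
  (2)(0) + (-3)(1) = -3 ≤ 0
  (2)(0) + (-2)(1) = -2 ≤ 0
  (-3)(0) + (0)(1) = 0 ≤ 0
  (4)(0) + (-1)(1) = -1 ≤ 0
  (1)(0) + (0)(1) = 0 ≤ 0
and d ≥ 0, so (2, 1) + t·d stays feasible for every t ≥ 0. Along this ray z = u + 4v changes by 4 per unit t, so z → +∞.

Unbounded: there is a feasible ray along which z → +∞.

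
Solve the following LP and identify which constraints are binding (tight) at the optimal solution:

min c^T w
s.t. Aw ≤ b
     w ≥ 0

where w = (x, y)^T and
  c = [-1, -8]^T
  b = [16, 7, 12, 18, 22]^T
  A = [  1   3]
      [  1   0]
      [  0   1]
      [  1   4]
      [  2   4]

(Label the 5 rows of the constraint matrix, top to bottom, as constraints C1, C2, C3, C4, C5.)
Optimal: x = 0, y = 4.5
Slack at optimum:
  C1: slack = 2.5
  C2: slack = 7
  C3: slack = 7.5
  C4: slack = 0 (binding)
  C5: slack = 4
  x ≥ 0: x = 0 (binding)
  y ≥ 0: y = 4.5
Binding constraints: C4, x ≥ 0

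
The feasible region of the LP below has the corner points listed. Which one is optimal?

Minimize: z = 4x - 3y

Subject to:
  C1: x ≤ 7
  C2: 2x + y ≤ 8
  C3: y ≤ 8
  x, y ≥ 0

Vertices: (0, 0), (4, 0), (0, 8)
(0, 8) with z = -24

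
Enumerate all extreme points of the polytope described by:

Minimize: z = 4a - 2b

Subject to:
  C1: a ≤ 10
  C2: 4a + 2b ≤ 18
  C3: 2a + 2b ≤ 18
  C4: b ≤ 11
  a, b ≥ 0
Each vertex is the intersection of two constraint boundaries that also satisfies all remaining constraints:
  a = 0 and b = 0 → (0, 0)
  4a + 2b = 18 and b = 0 → (4.5, 0)
  4a + 2b = 18 and 2a + 2b = 18 → (0, 9)

Vertices: (0, 0), (4.5, 0), (0, 9)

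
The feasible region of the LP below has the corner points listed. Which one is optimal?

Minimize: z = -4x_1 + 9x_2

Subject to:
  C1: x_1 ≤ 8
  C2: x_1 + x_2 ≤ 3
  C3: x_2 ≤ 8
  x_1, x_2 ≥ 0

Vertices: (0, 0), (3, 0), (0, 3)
(3, 0) with z = -12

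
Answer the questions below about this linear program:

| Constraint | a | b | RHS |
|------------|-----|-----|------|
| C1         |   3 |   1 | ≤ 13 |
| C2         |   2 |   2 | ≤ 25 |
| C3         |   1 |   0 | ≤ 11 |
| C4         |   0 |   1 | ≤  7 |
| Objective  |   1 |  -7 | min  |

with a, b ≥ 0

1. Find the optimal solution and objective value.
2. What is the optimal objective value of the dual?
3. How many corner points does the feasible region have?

1. a = 0, b = 7, z = -49
2. -49 (by strong duality, equal to the primal optimum)
3. 4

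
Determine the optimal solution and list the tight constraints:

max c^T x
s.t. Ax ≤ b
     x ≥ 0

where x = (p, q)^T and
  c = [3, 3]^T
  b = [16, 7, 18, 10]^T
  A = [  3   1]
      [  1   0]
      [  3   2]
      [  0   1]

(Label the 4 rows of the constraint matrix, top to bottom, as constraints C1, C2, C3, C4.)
Optimal: p = 0, q = 9
Binding: C3, p ≥ 0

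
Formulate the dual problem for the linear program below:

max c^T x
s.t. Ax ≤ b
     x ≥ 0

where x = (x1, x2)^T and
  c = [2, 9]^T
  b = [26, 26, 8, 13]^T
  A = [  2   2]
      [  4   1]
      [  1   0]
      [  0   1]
Minimize: z = 26y1 + 26y2 + 8y3 + 13y4

Subject to:
  C1: -2y1 - 4y2 - y3 ≤ -2
  C2: -2y1 - y2 - y4 ≤ -9
  y1, y2, y3, y4 ≥ 0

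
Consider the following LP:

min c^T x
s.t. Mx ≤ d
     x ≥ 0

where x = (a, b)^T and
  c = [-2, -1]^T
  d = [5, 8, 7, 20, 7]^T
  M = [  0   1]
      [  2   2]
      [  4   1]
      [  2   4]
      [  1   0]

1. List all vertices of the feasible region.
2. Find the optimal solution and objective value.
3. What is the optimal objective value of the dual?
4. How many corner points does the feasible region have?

1. (0, 0), (1.75, 0), (1, 3), (0, 4)
2. a = 1, b = 3, z = -5
3. -5 (by strong duality, equal to the primal optimum)
4. 4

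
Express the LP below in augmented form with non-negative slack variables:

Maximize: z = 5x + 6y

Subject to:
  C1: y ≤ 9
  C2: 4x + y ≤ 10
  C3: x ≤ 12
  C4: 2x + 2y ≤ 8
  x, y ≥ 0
max z = 5x + 6y

s.t.
  y + s1 = 9
  4x + y + s2 = 10
  x + s3 = 12
  2x + 2y + s4 = 8
  x, y, s1, s2, s3, s4 ≥ 0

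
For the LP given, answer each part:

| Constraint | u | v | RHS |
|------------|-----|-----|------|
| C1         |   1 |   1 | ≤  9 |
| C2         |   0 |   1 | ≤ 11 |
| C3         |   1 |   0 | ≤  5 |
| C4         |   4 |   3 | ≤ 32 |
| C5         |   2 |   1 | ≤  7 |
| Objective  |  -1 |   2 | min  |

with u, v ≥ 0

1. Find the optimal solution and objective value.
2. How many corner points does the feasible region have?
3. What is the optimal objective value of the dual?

1. u = 3.5, v = 0, z = -3.5
2. 3
3. -3.5 (by strong duality, equal to the primal optimum)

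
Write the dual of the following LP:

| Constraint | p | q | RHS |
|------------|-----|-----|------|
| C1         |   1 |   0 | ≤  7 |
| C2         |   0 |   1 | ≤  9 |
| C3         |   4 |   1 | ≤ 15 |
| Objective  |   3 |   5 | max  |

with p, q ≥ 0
Minimize: z = 7y1 + 9y2 + 15y3

Subject to:
  C1: -y1 - 4y3 ≤ -3
  C2: -y2 - y3 ≤ -5
  y1, y2, y3 ≥ 0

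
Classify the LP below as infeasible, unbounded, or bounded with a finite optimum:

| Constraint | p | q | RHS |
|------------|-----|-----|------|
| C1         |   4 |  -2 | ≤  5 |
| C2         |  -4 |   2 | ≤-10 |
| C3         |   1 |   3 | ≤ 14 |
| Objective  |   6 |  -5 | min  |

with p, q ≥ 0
C1 requires 4p - 2q ≤ 5, while C2 (-4p + 2q ≤ -10) is equivalent to 4p - 2q ≥ 10. Together they would need 10 ≤ 4p - 2q ≤ 5, which is impossible since 10 > 5. No point satisfies all constraints.

The feasible region is empty; the LP is infeasible.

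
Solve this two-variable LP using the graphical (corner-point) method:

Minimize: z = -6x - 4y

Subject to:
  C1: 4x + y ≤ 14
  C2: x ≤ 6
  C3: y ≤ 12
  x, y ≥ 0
Each vertex is the intersection of two constraint boundaries that also satisfies all remaining constraints:
  x = 0 and y = 0 → (0, 0)
  4x + y = 14 and y = 0 → (3.5, 0)
  4x + y = 14 and y = 12 → (0.5, 12)
  y = 12 and x = 0 → (0, 12)

Evaluating z = -6x - 4y at each vertex:
  (0, 0): z = 0
  (3.5, 0): z = -21
  (0.5, 12): z = -51
  (0, 12): z = -48

The minimum is at (0.5, 12) with z = -51.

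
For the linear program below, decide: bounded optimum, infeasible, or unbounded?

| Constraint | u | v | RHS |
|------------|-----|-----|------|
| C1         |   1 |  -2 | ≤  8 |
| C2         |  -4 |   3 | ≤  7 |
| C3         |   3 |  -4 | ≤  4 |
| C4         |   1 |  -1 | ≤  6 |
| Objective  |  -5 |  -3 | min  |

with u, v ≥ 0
Feasible point: (0, 0) satisfies every constraint, so the LP is feasible.
Direction d = (1, 1): for each constraint row a, a·d ≤ 0 —
  (1)(1) + (-2)(1) = -1 ≤ 0
  (-4)(1) + (3)(1) = -1 ≤ 0
  (3)(1) + (-4)(1) = -1 ≤ 0
  (1)(1) + (-1)(1) = 0 ≤ 0
and d ≥ 0, so (0, 0) + t·d stays feasible for every t ≥ 0. Along this ray z = -5u - 3v changes by -8 per unit t, so z → −∞.

Unbounded: there is a feasible ray along which z → −∞.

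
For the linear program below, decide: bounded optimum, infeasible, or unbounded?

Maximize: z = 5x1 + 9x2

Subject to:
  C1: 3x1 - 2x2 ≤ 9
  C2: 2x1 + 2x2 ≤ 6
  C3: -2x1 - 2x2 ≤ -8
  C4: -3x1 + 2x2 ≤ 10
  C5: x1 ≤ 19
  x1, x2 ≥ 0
C2 requires 2x1 + 2x2 ≤ 6, while C3 (-2x1 - 2x2 ≤ -8) is equivalent to 2x1 + 2x2 ≥ 8. Together they would need 8 ≤ 2x1 + 2x2 ≤ 6, which is impossible since 8 > 6. No point satisfies all constraints.

The feasible region is empty; the LP is infeasible.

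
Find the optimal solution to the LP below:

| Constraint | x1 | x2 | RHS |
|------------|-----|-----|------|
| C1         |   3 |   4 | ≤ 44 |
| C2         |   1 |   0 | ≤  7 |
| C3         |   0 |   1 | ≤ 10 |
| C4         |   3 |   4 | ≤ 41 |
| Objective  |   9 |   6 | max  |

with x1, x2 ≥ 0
x1 = 7, x2 = 5, z = 93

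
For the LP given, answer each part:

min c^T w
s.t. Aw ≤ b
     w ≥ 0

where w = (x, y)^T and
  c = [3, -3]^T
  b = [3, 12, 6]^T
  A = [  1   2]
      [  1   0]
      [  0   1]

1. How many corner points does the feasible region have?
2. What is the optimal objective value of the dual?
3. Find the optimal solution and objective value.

1. 3
2. -4.5 (by strong duality, equal to the primal optimum)
3. x = 0, y = 1.5, z = -4.5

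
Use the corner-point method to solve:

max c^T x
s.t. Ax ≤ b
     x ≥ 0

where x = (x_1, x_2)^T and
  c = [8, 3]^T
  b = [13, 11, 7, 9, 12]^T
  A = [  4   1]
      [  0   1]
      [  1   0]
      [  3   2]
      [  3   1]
Each vertex is the intersection of two constraint boundaries that also satisfies all remaining constraints:
  x_1 = 0 and x_2 = 0 → (0, 0)
  3x_1 + 2x_2 = 9 and x_2 = 0 → (3, 0)
  3x_1 + 2x_2 = 9 and x_1 = 0 → (0, 4.5)

Evaluating z = 8x_1 + 3x_2 at each vertex:
  (0, 0): z = 0
  (3, 0): z = 24
  (0, 4.5): z = 13.5

The maximum is at (3, 0) with z = 24.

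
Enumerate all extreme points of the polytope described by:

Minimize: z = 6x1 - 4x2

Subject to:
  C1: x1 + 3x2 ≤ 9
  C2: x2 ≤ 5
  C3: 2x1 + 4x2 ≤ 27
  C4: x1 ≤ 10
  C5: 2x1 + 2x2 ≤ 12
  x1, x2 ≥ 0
Each vertex is the intersection of two constraint boundaries that also satisfies all remaining constraints:
  x1 = 0 and x2 = 0 → (0, 0)
  2x1 + 2x2 = 12 and x2 = 0 → (6, 0)
  x1 + 3x2 = 9 and 2x1 + 2x2 = 12 → (4.5, 1.5)
  x1 + 3x2 = 9 and x1 = 0 → (0, 3)

Vertices: (0, 0), (6, 0), (4.5, 1.5), (0, 3)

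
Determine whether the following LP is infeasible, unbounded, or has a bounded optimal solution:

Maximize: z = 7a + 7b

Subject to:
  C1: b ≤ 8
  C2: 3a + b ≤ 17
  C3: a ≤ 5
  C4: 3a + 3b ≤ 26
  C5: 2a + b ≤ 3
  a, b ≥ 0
The point (0, 3) satisfies every constraint, so the LP is feasible; the constraints give a ≤ 5 and b ≤ 8, which with a, b ≥ 0 keep the feasible region inside a bounded box. A feasible, bounded LP attains a finite optimum at a vertex.

The LP has an optimal solution: (0, 3) with z = 21.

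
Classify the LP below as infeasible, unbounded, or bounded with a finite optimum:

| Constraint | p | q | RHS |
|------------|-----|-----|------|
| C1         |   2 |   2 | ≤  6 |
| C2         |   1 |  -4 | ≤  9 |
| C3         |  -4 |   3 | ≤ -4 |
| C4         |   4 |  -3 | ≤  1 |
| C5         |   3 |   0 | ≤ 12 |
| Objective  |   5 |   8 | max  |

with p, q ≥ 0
C4 requires 4p - 3q ≤ 1, while C3 (-4p + 3q ≤ -4) is equivalent to 4p - 3q ≥ 4. Together they would need 4 ≤ 4p - 3q ≤ 1, which is impossible since 4 > 1. No point satisfies all constraints.

The feasible region is empty; the LP is infeasible.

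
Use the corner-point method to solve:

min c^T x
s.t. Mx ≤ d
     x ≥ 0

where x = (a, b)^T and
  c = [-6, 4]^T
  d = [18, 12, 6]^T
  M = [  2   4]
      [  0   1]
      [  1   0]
a = 6, b = 0, z = -36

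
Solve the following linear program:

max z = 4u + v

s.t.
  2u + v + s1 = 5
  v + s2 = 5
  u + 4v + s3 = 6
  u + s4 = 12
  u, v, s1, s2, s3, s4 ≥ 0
Each vertex is the intersection of two constraint boundaries that also satisfies all remaining constraints:
  u = 0 and v = 0 → (0, 0)
  2u + v = 5 and v = 0 → (2.5, 0)
  2u + v = 5 and u + 4v = 6 → (2, 1)
  u + 4v = 6 and u = 0 → (0, 1.5)

Evaluating z = 4u + v at each vertex:
  (0, 0): z = 0
  (2.5, 0): z = 10
  (2, 1): z = 9
  (0, 1.5): z = 1.5

The maximum is at (2.5, 0) with z = 10.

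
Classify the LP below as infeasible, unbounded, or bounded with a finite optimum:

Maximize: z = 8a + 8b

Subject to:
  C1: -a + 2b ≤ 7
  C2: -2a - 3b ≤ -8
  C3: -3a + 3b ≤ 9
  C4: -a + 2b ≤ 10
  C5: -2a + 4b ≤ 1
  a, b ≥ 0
Feasible point: (3, 1) satisfies every constraint, so the LP is feasible.
Direction d = (1, 0): for each constraint row a, a·d ≤ 0 —
  (-1)(1) + (2)(0) = -1 ≤ 0
  (-2)(1) + (-3)(0) = -2 ≤ 0
  (-3)(1) + (3)(0) = -3 ≤ 0
  (-1)(1) + (2)(0) = -1 ≤ 0
  (-2)(1) + (4)(0) = -2 ≤ 0
and d ≥ 0, so (3, 1) + t·d stays feasible for every t ≥ 0. Along this ray z = 8a + 8b changes by 8 per unit t, so z → +∞.

Unbounded: there is a feasible ray along which z → +∞.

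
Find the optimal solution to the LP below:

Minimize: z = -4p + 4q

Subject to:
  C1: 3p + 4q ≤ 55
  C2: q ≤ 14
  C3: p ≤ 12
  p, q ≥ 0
Each vertex is the intersection of two constraint boundaries that also satisfies all remaining constraints:
  p = 0 and q = 0 → (0, 0)
  p = 12 and q = 0 → (12, 0)
  3p + 4q = 55 and p = 12 → (12, 4.75)
  3p + 4q = 55 and p = 0 → (0, 13.75)

Evaluating z = -4p + 4q at each vertex:
  (0, 0): z = 0
  (12, 0): z = -48
  (12, 4.75): z = -29
  (0, 13.75): z = 55

The minimum is at (12, 0) with z = -48.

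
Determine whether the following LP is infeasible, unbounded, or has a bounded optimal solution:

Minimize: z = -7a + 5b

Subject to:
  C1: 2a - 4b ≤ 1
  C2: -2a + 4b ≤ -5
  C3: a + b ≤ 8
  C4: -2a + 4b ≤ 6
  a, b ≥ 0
C1 requires 2a - 4b ≤ 1, while C2 (-2a + 4b ≤ -5) is equivalent to 2a - 4b ≥ 5. Together they would need 5 ≤ 2a - 4b ≤ 1, which is impossible since 5 > 1. No point satisfies all constraints.

Infeasible: no point satisfies all constraints simultaneously.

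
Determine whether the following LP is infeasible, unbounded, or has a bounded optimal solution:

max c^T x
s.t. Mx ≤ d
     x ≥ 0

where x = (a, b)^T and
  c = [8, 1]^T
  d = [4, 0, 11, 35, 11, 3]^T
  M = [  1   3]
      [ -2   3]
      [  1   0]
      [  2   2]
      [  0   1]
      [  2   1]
The point (1.5, 0) satisfies every constraint, so the LP is feasible; the constraints give a ≤ 11 and b ≤ 11, which with a, b ≥ 0 keep the feasible region inside a bounded box. A feasible, bounded LP attains a finite optimum at a vertex.

Evaluating z = 8a + b at each vertex:
  (0, 0): z = 0
  (1.5, 0): z = 12
  (1.125, 0.75): z = 9.75

Feasible with finite optimum z* = 12 at (1.5, 0).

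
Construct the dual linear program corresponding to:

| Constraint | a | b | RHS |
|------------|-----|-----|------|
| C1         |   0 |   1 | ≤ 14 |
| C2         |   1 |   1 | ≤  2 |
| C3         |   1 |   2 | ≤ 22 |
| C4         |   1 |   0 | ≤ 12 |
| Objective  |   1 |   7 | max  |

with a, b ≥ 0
Minimize: z = 14y1 + 2y2 + 22y3 + 12y4

Subject to:
  C1: -y2 - y3 - y4 ≤ -1
  C2: -y1 - y2 - 2y3 ≤ -7
  y1, y2, y3, y4 ≥ 0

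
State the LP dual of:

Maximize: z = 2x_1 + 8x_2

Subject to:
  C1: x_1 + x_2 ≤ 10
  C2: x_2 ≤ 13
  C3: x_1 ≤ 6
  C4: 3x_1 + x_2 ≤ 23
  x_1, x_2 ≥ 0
Minimize: z = 10y1 + 13y2 + 6y3 + 23y4

Subject to:
  C1: -y1 - y3 - 3y4 ≤ -2
  C2: -y1 - y2 - y4 ≤ -8
  y1, y2, y3, y4 ≥ 0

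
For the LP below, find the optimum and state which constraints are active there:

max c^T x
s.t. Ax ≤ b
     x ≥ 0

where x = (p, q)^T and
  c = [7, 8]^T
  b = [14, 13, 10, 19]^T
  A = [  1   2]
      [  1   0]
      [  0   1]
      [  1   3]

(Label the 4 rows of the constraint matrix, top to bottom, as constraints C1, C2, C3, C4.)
Optimal: p = 13, q = 0.5
Slack at optimum:
  C1: slack = 0 (binding)
  C2: slack = 0 (binding)
  C3: slack = 9.5
  C4: slack = 4.5
  p ≥ 0: p = 13
  q ≥ 0: q = 0.5
Binding constraints: C1, C2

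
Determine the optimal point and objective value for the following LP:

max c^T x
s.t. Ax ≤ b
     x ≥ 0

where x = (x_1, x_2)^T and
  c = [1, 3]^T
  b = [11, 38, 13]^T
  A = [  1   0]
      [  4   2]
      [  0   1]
x_1 = 3, x_2 = 13, z = 42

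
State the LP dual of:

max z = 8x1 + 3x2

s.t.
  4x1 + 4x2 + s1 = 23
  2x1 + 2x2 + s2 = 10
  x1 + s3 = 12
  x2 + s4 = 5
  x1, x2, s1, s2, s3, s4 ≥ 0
Minimize: z = 23y1 + 10y2 + 12y3 + 5y4

Subject to:
  C1: -4y1 - 2y2 - y3 ≤ -8
  C2: -4y1 - 2y2 - y4 ≤ -3
  y1, y2, y3, y4 ≥ 0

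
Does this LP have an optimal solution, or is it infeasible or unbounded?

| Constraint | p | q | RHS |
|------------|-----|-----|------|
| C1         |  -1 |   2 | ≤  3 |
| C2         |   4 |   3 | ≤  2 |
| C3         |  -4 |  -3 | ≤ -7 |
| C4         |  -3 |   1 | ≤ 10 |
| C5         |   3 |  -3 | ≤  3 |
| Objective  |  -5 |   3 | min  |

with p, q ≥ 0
C2 requires 4p + 3q ≤ 2, while C3 (-4p - 3q ≤ -7) is equivalent to 4p + 3q ≥ 7. Together they would need 7 ≤ 4p + 3q ≤ 2, which is impossible since 7 > 2. No point satisfies all constraints.

Infeasible: no point satisfies all constraints simultaneously.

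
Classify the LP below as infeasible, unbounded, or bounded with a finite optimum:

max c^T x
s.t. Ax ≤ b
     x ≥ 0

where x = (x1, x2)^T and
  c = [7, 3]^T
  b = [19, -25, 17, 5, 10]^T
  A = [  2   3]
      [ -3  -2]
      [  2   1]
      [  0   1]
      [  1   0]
The point (8.5, 0) satisfies every constraint, so the LP is feasible; the constraints give x1 ≤ 10 and x2 ≤ 5, which with x1, x2 ≥ 0 keep the feasible region inside a bounded box. A feasible, bounded LP attains a finite optimum at a vertex.

Evaluating z = 7x1 + 3x2 at each vertex:
  (8.333, 0): z = 58.33
  (8.5, 0): z = 59.5
  (8, 1): z = 59
  (7.4, 1.4): z = 56

The LP has an optimal solution: (8.5, 0) with z = 59.5.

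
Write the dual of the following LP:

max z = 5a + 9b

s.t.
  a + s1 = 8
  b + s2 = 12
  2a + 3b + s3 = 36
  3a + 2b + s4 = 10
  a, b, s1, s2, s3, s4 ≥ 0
Minimize: z = 8y1 + 12y2 + 36y3 + 10y4

Subject to:
  C1: -y1 - 2y3 - 3y4 ≤ -5
  C2: -y2 - 3y3 - 2y4 ≤ -9
  y1, y2, y3, y4 ≥ 0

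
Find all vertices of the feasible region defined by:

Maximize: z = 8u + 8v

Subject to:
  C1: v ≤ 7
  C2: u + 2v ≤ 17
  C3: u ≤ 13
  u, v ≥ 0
Each vertex is the intersection of two constraint boundaries that also satisfies all remaining constraints:
  u = 0 and v = 0 → (0, 0)
  u = 13 and v = 0 → (13, 0)
  u + 2v = 17 and u = 13 → (13, 2)
  v = 7 and u + 2v = 17 → (3, 7)
  v = 7 and u = 0 → (0, 7)

Vertices: (0, 0), (13, 0), (13, 2), (3, 7), (0, 7)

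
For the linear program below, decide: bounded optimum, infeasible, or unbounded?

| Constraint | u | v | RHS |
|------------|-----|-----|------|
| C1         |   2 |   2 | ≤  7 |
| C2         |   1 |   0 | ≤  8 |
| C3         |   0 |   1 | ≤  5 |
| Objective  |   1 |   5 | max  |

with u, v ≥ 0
The point (0, 3.5) satisfies every constraint, so the LP is feasible; the constraints give u ≤ 8 and v ≤ 5, which with u, v ≥ 0 keep the feasible region inside a bounded box. A feasible, bounded LP attains a finite optimum at a vertex.

Evaluating z = u + 5v at each vertex:
  (0, 0): z = 0
  (3.5, 0): z = 3.5
  (0, 3.5): z = 17.5

Bounded optimum: z* = 17.5 at (0, 3.5).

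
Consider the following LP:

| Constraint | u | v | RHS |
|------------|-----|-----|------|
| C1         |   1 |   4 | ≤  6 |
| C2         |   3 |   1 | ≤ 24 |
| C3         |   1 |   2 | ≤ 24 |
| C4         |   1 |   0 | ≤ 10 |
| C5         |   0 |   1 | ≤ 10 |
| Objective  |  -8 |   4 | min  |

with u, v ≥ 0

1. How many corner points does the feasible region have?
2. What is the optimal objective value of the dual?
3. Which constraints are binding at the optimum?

1. 3
2. -48 (by strong duality, equal to the primal optimum)
3. C1, v ≥ 0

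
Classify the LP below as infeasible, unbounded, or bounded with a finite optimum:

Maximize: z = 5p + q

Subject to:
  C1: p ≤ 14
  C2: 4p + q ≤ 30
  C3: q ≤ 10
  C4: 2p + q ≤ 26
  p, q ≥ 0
The point (7.5, 0) satisfies every constraint, so the LP is feasible; the constraints give p ≤ 14 and q ≤ 10, which with p, q ≥ 0 keep the feasible region inside a bounded box. A feasible, bounded LP attains a finite optimum at a vertex.

Evaluating z = 5p + q at each vertex:
  (0, 0): z = 0
  (7.5, 0): z = 37.5
  (5, 10): z = 35
  (0, 10): z = 10

Feasible with finite optimum z* = 37.5 at (7.5, 0).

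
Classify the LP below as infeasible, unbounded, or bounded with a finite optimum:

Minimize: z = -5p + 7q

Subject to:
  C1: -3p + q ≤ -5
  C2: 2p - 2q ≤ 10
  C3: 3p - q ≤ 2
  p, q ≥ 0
C3 requires 3p - q ≤ 2, while C1 (-3p + q ≤ -5) is equivalent to 3p - q ≥ 5. Together they would need 5 ≤ 3p - q ≤ 2, which is impossible since 5 > 2. No point satisfies all constraints.

The feasible region is empty; the LP is infeasible.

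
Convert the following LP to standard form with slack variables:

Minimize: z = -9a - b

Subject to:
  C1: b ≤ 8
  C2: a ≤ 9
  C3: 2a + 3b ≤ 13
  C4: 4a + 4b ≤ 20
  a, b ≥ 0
min z = -9a - b

s.t.
  b + s1 = 8
  a + s2 = 9
  2a + 3b + s3 = 13
  4a + 4b + s4 = 20
  a, b, s1, s2, s3, s4 ≥ 0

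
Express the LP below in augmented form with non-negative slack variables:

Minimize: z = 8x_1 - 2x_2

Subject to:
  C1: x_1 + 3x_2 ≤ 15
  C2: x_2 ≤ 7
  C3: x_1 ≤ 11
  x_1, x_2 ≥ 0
min z = 8x_1 - 2x_2

s.t.
  x_1 + 3x_2 + s1 = 15
  x_2 + s2 = 7
  x_1 + s3 = 11
  x_1, x_2, s1, s2, s3 ≥ 0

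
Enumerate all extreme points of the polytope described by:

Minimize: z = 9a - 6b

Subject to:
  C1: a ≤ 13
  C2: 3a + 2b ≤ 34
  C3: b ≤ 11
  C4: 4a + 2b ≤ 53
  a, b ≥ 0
Each vertex is the intersection of two constraint boundaries that also satisfies all remaining constraints:
  a = 0 and b = 0 → (0, 0)
  3a + 2b = 34 and b = 0 → (11.33, 0)
  3a + 2b = 34 and b = 11 → (4, 11)
  b = 11 and a = 0 → (0, 11)

Vertices: (0, 0), (11.33, 0), (4, 11), (0, 11)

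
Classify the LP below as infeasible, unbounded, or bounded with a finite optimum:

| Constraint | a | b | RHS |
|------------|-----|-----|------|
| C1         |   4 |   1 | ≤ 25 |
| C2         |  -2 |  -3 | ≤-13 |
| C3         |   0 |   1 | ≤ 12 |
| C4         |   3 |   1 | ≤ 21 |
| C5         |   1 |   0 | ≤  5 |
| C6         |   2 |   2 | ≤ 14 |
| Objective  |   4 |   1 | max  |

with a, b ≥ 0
The point (5, 2) satisfies every constraint, so the LP is feasible; the constraints give a ≤ 5 and b ≤ 12, which with a, b ≥ 0 keep the feasible region inside a bounded box. A feasible, bounded LP attains a finite optimum at a vertex.

Evaluating z = 4a + b at each vertex:
  (5, 1): z = 21
  (5, 2): z = 22
  (0, 7): z = 7
  (0, 4.333): z = 4.333

Feasible with finite optimum z* = 22 at (5, 2).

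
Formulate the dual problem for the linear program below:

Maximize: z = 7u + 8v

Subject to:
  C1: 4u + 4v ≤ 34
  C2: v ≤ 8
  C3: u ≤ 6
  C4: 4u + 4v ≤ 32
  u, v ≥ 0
Minimize: z = 34y1 + 8y2 + 6y3 + 32y4

Subject to:
  C1: -4y1 - y3 - 4y4 ≤ -7
  C2: -4y1 - y2 - 4y4 ≤ -8
  y1, y2, y3, y4 ≥ 0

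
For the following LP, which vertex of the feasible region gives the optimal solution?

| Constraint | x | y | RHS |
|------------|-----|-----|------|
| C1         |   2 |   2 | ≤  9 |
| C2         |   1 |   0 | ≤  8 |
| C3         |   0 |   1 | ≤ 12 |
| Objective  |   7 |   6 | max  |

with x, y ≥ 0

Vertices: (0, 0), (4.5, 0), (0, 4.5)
(4.5, 0) with z = 31.5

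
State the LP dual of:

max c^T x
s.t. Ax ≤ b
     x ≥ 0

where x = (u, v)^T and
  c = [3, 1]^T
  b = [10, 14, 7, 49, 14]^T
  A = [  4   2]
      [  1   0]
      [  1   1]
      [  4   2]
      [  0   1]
Minimize: z = 10y1 + 14y2 + 7y3 + 49y4 + 14y5

Subject to:
  C1: -4y1 - y2 - y3 - 4y4 ≤ -3
  C2: -2y1 - y3 - 2y4 - y5 ≤ -1
  y1, y2, y3, y4, y5 ≥ 0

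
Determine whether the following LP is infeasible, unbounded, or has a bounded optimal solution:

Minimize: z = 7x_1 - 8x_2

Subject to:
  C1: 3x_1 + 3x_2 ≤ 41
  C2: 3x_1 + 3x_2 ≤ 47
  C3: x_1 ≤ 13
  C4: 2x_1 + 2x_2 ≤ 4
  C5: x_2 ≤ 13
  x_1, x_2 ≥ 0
The point (0, 2) satisfies every constraint, so the LP is feasible; the constraints give x_1 ≤ 13 and x_2 ≤ 13, which with x_1, x_2 ≥ 0 keep the feasible region inside a bounded box. A feasible, bounded LP attains a finite optimum at a vertex.

Evaluating z = 7x_1 - 8x_2 at each vertex:
  (0, 0): z = 0
  (2, 0): z = 14
  (0, 2): z = -16

Feasible with finite optimum z* = -16 at (0, 2).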